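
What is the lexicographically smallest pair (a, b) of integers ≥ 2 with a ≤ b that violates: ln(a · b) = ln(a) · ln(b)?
Substituting (2, 2) into the claim:
LHS = ln(2 · 2) = ln(4) ≈ 1.386
RHS = ln(2) · ln(2) = ln(2)² ≈ 0.4805

Since LHS ≠ RHS, this pair disproves the claim, and no lexicographically smaller pair (a ≤ b, integers ≥ 2) does.

For instance (3, 7) is also a counterexample (LHS = ln(21) ≈ 3.045, RHS = ln(3)·ln(7) ≈ 2.138), but it's lexicographically larger.

Answer: (a, b) = (2, 2)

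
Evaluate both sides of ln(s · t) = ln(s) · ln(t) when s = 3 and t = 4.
LHS = ln(3 · 4) = ln(12) ≈ 2.485
RHS = ln(3) · ln(4) ≈ 1.523

LHS ≠ RHS (they differ by about 0.9619), so the equation does not hold here.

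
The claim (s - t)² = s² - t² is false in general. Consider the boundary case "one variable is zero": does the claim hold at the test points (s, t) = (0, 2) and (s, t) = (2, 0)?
Only at (2, 0)

At (0, 2): LHS = 4 ≠ RHS = -4
At (2, 0): LHS = 4, RHS = 4 → equal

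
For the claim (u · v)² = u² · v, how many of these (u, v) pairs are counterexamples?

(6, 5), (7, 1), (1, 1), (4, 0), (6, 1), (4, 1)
Testing each pair:
(6, 5): LHS = 900, RHS = 180 → counterexample
(7, 1): LHS = 49, RHS = 49 → satisfies claim
(1, 1): LHS = 1, RHS = 1 → satisfies claim
(4, 0): LHS = 0, RHS = 0 → satisfies claim
(6, 1): LHS = 36, RHS = 36 → satisfies claim
(4, 1): LHS = 16, RHS = 16 → satisfies claim

That makes 1 counterexample.

Answer: 1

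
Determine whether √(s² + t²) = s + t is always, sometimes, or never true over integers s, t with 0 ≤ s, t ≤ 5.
Sometimes true

It holds at (s, t) = (1, 0) (both sides equal 1), but fails at (s, t) = (3, 1) (LHS = √(10) ≈ 3.162, RHS = 4).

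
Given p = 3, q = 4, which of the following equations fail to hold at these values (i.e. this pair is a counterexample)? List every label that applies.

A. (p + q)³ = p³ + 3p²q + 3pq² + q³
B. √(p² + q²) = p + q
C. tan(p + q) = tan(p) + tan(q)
B, C

Evaluating each claim at the given values:
A. LHS = 343, RHS = 343 → holds here (LHS = RHS)
B. LHS = 5, RHS = 7 → fails here (LHS ≠ RHS)
C. LHS = tan(7) ≈ 0.8714, RHS = tan(3) + tan(4) ≈ 1.015 → fails here (LHS ≠ RHS)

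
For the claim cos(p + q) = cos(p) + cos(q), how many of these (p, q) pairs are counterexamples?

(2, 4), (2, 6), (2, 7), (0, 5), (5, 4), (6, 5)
Testing each pair:
(2, 4): LHS = cos(6) ≈ 0.9602, RHS = cos(4) + cos(2) ≈ -1.07 → counterexample
(2, 6): LHS = cos(8) ≈ -0.1455, RHS = cos(2) + cos(6) ≈ 0.544 → counterexample
(2, 7): LHS = cos(9) ≈ -0.9111, RHS = cos(2) + cos(7) ≈ 0.3378 → counterexample
(0, 5): LHS = cos(5) ≈ 0.2837, RHS = cos(5) + 1 ≈ 1.284 → counterexample
(5, 4): LHS = cos(9) ≈ -0.9111, RHS = cos(4) + cos(5) ≈ -0.37 → counterexample
(6, 5): LHS = cos(11) ≈ 0.004426, RHS = cos(5) + cos(6) ≈ 1.244 → counterexample

That makes 6 counterexamples.

Answer: 6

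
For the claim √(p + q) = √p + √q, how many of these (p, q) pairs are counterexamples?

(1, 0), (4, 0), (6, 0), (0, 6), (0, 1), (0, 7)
Testing each pair:
(1, 0): LHS = 1, RHS = 1 → satisfies claim
(4, 0): LHS = 2, RHS = 2 → satisfies claim
(6, 0): LHS = √(6) ≈ 2.449, RHS = √(6) ≈ 2.449 → satisfies claim
(0, 6): LHS = √(6) ≈ 2.449, RHS = √(6) ≈ 2.449 → satisfies claim
(0, 1): LHS = 1, RHS = 1 → satisfies claim
(0, 7): LHS = √(7) ≈ 2.646, RHS = √(7) ≈ 2.646 → satisfies claim

That makes 0 counterexamples.

Answer: 0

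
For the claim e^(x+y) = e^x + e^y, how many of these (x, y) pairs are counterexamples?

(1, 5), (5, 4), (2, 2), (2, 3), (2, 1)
5

Testing each pair:
(1, 5): LHS = e^6 ≈ 403.4, RHS = e + e^5 ≈ 151.1 → counterexample
(5, 4): LHS = e^9 ≈ 8103, RHS = e^4 + e^5 ≈ 203 → counterexample
(2, 2): LHS = e^4 ≈ 54.6, RHS = 2·e^2 ≈ 14.78 → counterexample
(2, 3): LHS = e^5 ≈ 148.4, RHS = e^2 + e^3 ≈ 27.47 → counterexample
(2, 1): LHS = e^3 ≈ 20.09, RHS = e + e^2 ≈ 10.11 → counterexample

That makes 5 counterexamples.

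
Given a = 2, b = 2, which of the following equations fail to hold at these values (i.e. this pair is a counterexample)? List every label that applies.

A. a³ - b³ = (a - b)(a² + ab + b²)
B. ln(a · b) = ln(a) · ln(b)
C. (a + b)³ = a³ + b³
B, C

Evaluating each claim at the given values:
A. LHS = 0, RHS = 0 → holds here (LHS = RHS)
B. LHS = ln(4) ≈ 1.386, RHS = ln(2)² ≈ 0.4805 → fails here (LHS ≠ RHS)
C. LHS = 64, RHS = 16 → fails here (LHS ≠ RHS)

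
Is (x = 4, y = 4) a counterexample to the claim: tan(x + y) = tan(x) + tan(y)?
Yes

Substituting x = 4, y = 4:
LHS = tan(4 + 4) = tan(8) ≈ -6.8
RHS = tan(4) + tan(4) = 2·tan(4) ≈ 2.316

Since LHS ≠ RHS, this pair disproves the claim.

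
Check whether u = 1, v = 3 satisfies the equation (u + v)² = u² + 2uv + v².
Substituting u = 1, v = 3:

LHS = (1 + 3)² = 16
RHS = 1² + 2·1·3 + 3² = 16

LHS = RHS, so the equation holds at this point.

Answer: Holds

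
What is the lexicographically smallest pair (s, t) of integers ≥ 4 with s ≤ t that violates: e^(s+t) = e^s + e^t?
Substituting (4, 4) into the claim:
LHS = e^(4+4) = e^8 ≈ 2981
RHS = e^4 + e^4 = 2·e^4 ≈ 109.2

Since LHS ≠ RHS, this pair disproves the claim, and no lexicographically smaller pair (s ≤ t, integers ≥ 4) does.

For instance (8, 9) is also a counterexample (LHS = e^17 ≈ 24154952.8, RHS = e^8 + e^9 ≈ 11084.0), but it's lexicographically larger.

Answer: (s, t) = (4, 4)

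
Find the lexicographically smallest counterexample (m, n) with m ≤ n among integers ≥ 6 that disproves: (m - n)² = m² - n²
(m, n) = (6, 7)

Substituting (6, 7) into the claim:
LHS = (6 - 7)² = 1
RHS = 6² - 7² = -13

Since LHS ≠ RHS, this pair disproves the claim, and no lexicographically smaller pair (m ≤ n, integers ≥ 6) does.

For instance (9, 11) is also a counterexample (LHS = 4, RHS = -40), but it's lexicographically larger.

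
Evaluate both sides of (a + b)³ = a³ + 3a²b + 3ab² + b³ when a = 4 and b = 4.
LHS = (4 + 4)³ = 512
RHS = 4³ + 3·4²·4 + 3·4·4² + 4³ = 512

LHS = RHS: the two sides agree.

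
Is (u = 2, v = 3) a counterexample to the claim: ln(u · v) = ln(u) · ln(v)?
Substituting u = 2, v = 3:
LHS = ln(2 · 3) = ln(6) ≈ 1.792
RHS = ln(2) · ln(3) ≈ 0.7615

Since LHS ≠ RHS, this pair disproves the claim.

Answer: Yes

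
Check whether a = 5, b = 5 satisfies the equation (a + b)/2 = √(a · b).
Substituting a = 5, b = 5:

LHS = (5 + 5)/2 = 5
RHS = √(5 · 5) = 5

LHS = RHS, so the equation holds at this point.

Answer: Holds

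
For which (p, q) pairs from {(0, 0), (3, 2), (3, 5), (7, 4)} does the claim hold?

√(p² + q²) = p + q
(0, 0)

Testing each pair:
(0, 0): LHS = 0, RHS = 0 → holds
(3, 2): LHS = √(13) ≈ 3.606, RHS = 5 → fails
(3, 5): LHS = √(34) ≈ 5.831, RHS = 8 → fails
(7, 4): LHS = √(65) ≈ 8.062, RHS = 11 → fails

1 of 4 pairs satisfies the claim.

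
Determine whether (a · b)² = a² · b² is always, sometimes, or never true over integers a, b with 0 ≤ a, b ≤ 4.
Always true

The identity holds for every pair in the range. For instance at (a, b) = (4, 3): both sides equal 144.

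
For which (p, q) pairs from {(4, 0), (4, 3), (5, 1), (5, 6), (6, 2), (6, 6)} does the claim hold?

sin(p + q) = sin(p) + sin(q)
(4, 0)

Testing each pair:
(4, 0): LHS = sin(4) ≈ -0.7568, RHS = sin(4) ≈ -0.7568 → holds
(4, 3): LHS = sin(7) ≈ 0.657, RHS = sin(4) + sin(3) ≈ -0.6157 → fails
(5, 1): LHS = sin(6) ≈ -0.2794, RHS = sin(5) + sin(1) ≈ -0.1175 → fails
(5, 6): LHS = sin(11) ≈ -1, RHS = sin(5) + sin(6) ≈ -1.238 → fails
(6, 2): LHS = sin(8) ≈ 0.9894, RHS = sin(6) + sin(2) ≈ 0.6299 → fails
(6, 6): LHS = sin(12) ≈ -0.5366, RHS = 2·sin(6) ≈ -0.5588 → fails

1 of 6 pairs satisfies the claim.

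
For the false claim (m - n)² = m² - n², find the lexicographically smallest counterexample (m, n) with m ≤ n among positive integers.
(m, n) = (1, 2)

Substituting (1, 2) into the claim:
LHS = (1 - 2)² = 1
RHS = 1² - 2² = -3

Since LHS ≠ RHS, this pair disproves the claim, and no lexicographically smaller pair (m ≤ n, positive integers) does.

For instance (3, 4) is also a counterexample (LHS = 1, RHS = -7), but it's lexicographically larger.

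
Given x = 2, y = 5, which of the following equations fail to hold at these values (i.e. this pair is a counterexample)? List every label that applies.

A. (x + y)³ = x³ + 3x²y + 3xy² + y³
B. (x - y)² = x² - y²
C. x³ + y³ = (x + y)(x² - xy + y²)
B

Evaluating each claim at the given values:
A. LHS = 343, RHS = 343 → holds here (LHS = RHS)
B. LHS = 9, RHS = -21 → fails here (LHS ≠ RHS)
C. LHS = 133, RHS = 133 → holds here (LHS = RHS)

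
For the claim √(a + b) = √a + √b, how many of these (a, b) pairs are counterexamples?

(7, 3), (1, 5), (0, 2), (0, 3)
2

Testing each pair:
(7, 3): LHS = √(10) ≈ 3.162, RHS = √(3) + √(7) ≈ 4.378 → counterexample
(1, 5): LHS = √(6) ≈ 2.449, RHS = 1 + √(5) ≈ 3.236 → counterexample
(0, 2): LHS = √(2) ≈ 1.414, RHS = √(2) ≈ 1.414 → satisfies claim
(0, 3): LHS = √(3) ≈ 1.732, RHS = √(3) ≈ 1.732 → satisfies claim

That makes 2 counterexamples.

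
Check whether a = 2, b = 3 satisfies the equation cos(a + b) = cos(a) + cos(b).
Fails

Substituting a = 2, b = 3:

LHS = cos(2 + 3) = cos(5) ≈ 0.2837
RHS = cos(2) + cos(3) ≈ -1.406

LHS ≠ RHS, so the equation does not hold at this point.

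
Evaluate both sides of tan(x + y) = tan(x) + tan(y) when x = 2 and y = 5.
LHS = tan(2 + 5) = tan(7) ≈ 0.8714
RHS = tan(2) + tan(5) ≈ -5.566

LHS ≠ RHS (they differ by about 6.437), so the equation does not hold here.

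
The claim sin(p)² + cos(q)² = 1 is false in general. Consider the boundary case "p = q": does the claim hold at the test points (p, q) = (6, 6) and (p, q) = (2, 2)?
At (6, 6): LHS = sin(6)² + cos(6)² = 1, RHS = 1 → equal
At (2, 2): LHS = cos(2)² + sin(2)² = 1, RHS = 1 → equal

So the claim does hold at both of these boundary points, even though it is not an identity.

Answer: Yes, holds at both test points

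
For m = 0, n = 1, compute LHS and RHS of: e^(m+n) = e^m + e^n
LHS = e^(0+1) = e ≈ 2.718
RHS = e^0 + e^1 = 1 + e ≈ 3.718

LHS ≠ RHS (they differ by about 1), so the equation does not hold here.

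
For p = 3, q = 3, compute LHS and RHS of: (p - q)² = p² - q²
LHS = (3 - 3)² = 0
RHS = 3² - 3² = 0

LHS = RHS: the two sides agree.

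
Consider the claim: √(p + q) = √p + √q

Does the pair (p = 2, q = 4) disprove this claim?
Yes

Substituting p = 2, q = 4:
LHS = √(2 + 4) = √(6) ≈ 2.449
RHS = √2 + √4 = √(2) + 2 ≈ 3.414

Since LHS ≠ RHS, this pair disproves the claim.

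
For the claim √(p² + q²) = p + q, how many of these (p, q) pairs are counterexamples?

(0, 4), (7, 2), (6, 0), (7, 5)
2

Testing each pair:
(0, 4): LHS = 4, RHS = 4 → satisfies claim
(7, 2): LHS = √(53) ≈ 7.28, RHS = 9 → counterexample
(6, 0): LHS = 6, RHS = 6 → satisfies claim
(7, 5): LHS = √(74) ≈ 8.602, RHS = 12 → counterexample

That makes 2 counterexamples.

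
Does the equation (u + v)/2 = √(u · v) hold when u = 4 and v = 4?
Substituting u = 4, v = 4:

LHS = (4 + 4)/2 = 4
RHS = √(4 · 4) = 4

LHS = RHS, so the equation holds at this point.

Answer: Holds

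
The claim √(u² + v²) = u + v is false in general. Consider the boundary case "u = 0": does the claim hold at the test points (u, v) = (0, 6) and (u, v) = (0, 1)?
At (0, 6): LHS = 6, RHS = 6 → equal
At (0, 1): LHS = 1, RHS = 1 → equal

So the claim does hold at both of these boundary points, even though it is not an identity.

Answer: Yes, holds at both test points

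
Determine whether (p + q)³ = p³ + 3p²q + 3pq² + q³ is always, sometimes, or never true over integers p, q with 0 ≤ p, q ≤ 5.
The identity holds for every pair in the range. For instance at (p, q) = (0, 0): both sides equal 0.

Answer: Always true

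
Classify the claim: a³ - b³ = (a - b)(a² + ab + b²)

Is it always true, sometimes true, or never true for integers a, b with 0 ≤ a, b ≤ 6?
Always true

The identity holds for every pair in the range. For instance at (a, b) = (1, 1): both sides equal 0.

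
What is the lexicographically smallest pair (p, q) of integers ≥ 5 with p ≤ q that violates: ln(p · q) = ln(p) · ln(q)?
Substituting (5, 5) into the claim:
LHS = ln(5 · 5) = ln(25) ≈ 3.219
RHS = ln(5) · ln(5) = ln(5)² ≈ 2.59

Since LHS ≠ RHS, this pair disproves the claim, and no lexicographically smaller pair (p ≤ q, integers ≥ 5) does.

For instance (10, 10) is also a counterexample (LHS = ln(100) ≈ 4.605, RHS = ln(10)² ≈ 5.302), but it's lexicographically larger.

Answer: (p, q) = (5, 5)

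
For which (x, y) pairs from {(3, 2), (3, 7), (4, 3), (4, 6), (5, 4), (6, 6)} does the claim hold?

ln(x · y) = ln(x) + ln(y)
All pairs

Testing each pair:
(3, 2): LHS = ln(6) ≈ 1.792, RHS = ln(2) + ln(3) ≈ 1.792 → holds
(3, 7): LHS = ln(21) ≈ 3.045, RHS = ln(3) + ln(7) ≈ 3.045 → holds
(4, 3): LHS = ln(12) ≈ 2.485, RHS = ln(3) + ln(4) ≈ 2.485 → holds
(4, 6): LHS = ln(24) ≈ 3.178, RHS = ln(4) + ln(6) ≈ 3.178 → holds
(5, 4): LHS = ln(20) ≈ 2.996, RHS = ln(4) + ln(5) ≈ 2.996 → holds
(6, 6): LHS = ln(36) ≈ 3.584, RHS = 2·ln(6) ≈ 3.584 → holds

Every pair satisfies the claim.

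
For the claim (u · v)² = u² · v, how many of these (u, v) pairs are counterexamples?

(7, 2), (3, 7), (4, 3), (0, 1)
3

Testing each pair:
(7, 2): LHS = 196, RHS = 98 → counterexample
(3, 7): LHS = 441, RHS = 63 → counterexample
(4, 3): LHS = 144, RHS = 48 → counterexample
(0, 1): LHS = 0, RHS = 0 → satisfies claim

That makes 3 counterexamples.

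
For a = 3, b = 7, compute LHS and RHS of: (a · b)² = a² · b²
LHS = (3 · 7)² = 441
RHS = 3² · 7² = 441

LHS = RHS: the two sides agree.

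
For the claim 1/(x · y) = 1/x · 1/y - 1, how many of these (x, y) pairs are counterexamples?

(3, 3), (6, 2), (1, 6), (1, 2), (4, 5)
Testing each pair:
(3, 3): LHS = 1/9, RHS = -8/9 → counterexample
(6, 2): LHS = 1/12, RHS = -11/12 → counterexample
(1, 6): LHS = 1/6, RHS = -5/6 → counterexample
(1, 2): LHS = 1/2, RHS = -1/2 → counterexample
(4, 5): LHS = 1/20, RHS = -19/20 → counterexample

That makes 5 counterexamples.

Answer: 5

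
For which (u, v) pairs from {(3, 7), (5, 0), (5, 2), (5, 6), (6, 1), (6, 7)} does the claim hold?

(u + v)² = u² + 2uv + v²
All pairs

Testing each pair:
(3, 7): LHS = 100, RHS = 100 → holds
(5, 0): LHS = 25, RHS = 25 → holds
(5, 2): LHS = 49, RHS = 49 → holds
(5, 6): LHS = 121, RHS = 121 → holds
(6, 1): LHS = 49, RHS = 49 → holds
(6, 7): LHS = 169, RHS = 169 → holds

Every pair satisfies the claim.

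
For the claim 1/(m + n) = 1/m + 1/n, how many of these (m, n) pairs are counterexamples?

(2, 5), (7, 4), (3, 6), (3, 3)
Testing each pair:
(2, 5): LHS = 1/7, RHS = 7/10 → counterexample
(7, 4): LHS = 1/11, RHS = 11/28 → counterexample
(3, 6): LHS = 1/9, RHS = 1/2 → counterexample
(3, 3): LHS = 1/6, RHS = 2/3 → counterexample

That makes 4 counterexamples.

Answer: 4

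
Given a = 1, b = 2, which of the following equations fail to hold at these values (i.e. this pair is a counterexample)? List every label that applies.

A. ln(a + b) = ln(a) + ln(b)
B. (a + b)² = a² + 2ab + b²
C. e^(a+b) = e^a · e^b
A

Evaluating each claim at the given values:
A. LHS = ln(3) ≈ 1.099, RHS = ln(2) ≈ 0.6931 → fails here (LHS ≠ RHS)
B. LHS = 9, RHS = 9 → holds here (LHS = RHS)
C. LHS = e^3 ≈ 20.09, RHS = e^3 ≈ 20.09 → holds here (LHS = RHS)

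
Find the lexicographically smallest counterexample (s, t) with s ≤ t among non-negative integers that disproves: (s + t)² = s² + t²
(s, t) = (1, 1)

At (0, 0): both sides equal 0, so it holds there.
At (0, 2): both sides equal 4, so it holds there.

Substituting (1, 1) into the claim:
LHS = (1 + 1)² = 4
RHS = 1² + 1² = 2

Since LHS ≠ RHS, this pair disproves the claim, and no lexicographically smaller pair (s ≤ t, non-negative integers) does.

For instance (4, 7) is also a counterexample (LHS = 121, RHS = 65), but it's lexicographically larger.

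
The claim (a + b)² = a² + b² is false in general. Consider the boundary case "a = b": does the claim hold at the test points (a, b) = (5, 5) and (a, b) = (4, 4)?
At (5, 5): LHS = 100 ≠ RHS = 50
At (4, 4): LHS = 64 ≠ RHS = 32

Answer: No, fails at both test points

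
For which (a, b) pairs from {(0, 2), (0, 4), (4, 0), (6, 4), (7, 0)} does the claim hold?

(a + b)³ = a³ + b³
Testing each pair:
(0, 2): LHS = 8, RHS = 8 → holds
(0, 4): LHS = 64, RHS = 64 → holds
(4, 0): LHS = 64, RHS = 64 → holds
(6, 4): LHS = 1000, RHS = 280 → fails
(7, 0): LHS = 343, RHS = 343 → holds

4 of 5 pairs satisfy the claim.

Answer: (0, 2), (0, 4), (4, 0), (7, 0)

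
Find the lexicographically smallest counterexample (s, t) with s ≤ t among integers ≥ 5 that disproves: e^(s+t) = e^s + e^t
(s, t) = (5, 5)

Substituting (5, 5) into the claim:
LHS = e^(5+5) = e^10 ≈ 22026.5
RHS = e^5 + e^5 = 2·e^5 ≈ 296.8

Since LHS ≠ RHS, this pair disproves the claim, and no lexicographically smaller pair (s ≤ t, integers ≥ 5) does.

For instance (10, 10) is also a counterexample (LHS = e^20 ≈ 485165195.4, RHS = 2·e^10 ≈ 44052.9), but it's lexicographically larger.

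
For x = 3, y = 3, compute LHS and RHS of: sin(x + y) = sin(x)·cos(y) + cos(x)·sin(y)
LHS = sin(3 + 3) = sin(6) ≈ -0.2794
RHS = sin(3)·cos(3) + cos(3)·sin(3) = 2·sin(3)·cos(3) ≈ -0.2794

LHS = RHS: the two sides agree.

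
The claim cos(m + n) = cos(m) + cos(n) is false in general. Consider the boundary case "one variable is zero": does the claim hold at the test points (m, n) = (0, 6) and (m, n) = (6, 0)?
At (0, 6): LHS = cos(6) ≈ 0.9602 ≠ RHS = cos(6) + 1 ≈ 1.96
At (6, 0): LHS = cos(6) ≈ 0.9602 ≠ RHS = cos(6) + 1 ≈ 1.96

Answer: No, fails at both test points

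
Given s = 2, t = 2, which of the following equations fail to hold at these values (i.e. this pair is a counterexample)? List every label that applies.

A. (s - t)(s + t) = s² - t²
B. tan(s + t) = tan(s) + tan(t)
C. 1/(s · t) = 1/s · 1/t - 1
B, C

Evaluating each claim at the given values:
A. LHS = 0, RHS = 0 → holds here (LHS = RHS)
B. LHS = tan(4) ≈ 1.158, RHS = 2·tan(2) ≈ -4.37 → fails here (LHS ≠ RHS)
C. LHS = 1/4, RHS = -3/4 → fails here (LHS ≠ RHS)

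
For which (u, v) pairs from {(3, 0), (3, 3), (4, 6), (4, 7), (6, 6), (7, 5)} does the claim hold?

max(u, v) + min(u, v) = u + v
Testing each pair:
(3, 0): LHS = 3, RHS = 3 → holds
(3, 3): LHS = 6, RHS = 6 → holds
(4, 6): LHS = 10, RHS = 10 → holds
(4, 7): LHS = 11, RHS = 11 → holds
(6, 6): LHS = 12, RHS = 12 → holds
(7, 5): LHS = 12, RHS = 12 → holds

Every pair satisfies the claim.

Answer: All pairs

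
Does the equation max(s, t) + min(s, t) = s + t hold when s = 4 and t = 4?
Holds

Substituting s = 4, t = 4:

LHS = max(4, 4) + min(4, 4) = 8
RHS = 4 + 4 = 8

LHS = RHS, so the equation holds at this point.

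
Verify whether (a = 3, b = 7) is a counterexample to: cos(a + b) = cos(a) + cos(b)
Substituting a = 3, b = 7:
LHS = cos(3 + 7) = cos(10) ≈ -0.8391
RHS = cos(3) + cos(7) ≈ -0.2361

Since LHS ≠ RHS, this pair disproves the claim.

Answer: Yes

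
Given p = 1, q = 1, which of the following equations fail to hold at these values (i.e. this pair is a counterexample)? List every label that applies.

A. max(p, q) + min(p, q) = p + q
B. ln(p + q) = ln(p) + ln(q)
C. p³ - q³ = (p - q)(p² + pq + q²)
B

Evaluating each claim at the given values:
A. LHS = 2, RHS = 2 → holds here (LHS = RHS)
B. LHS = ln(2) ≈ 0.6931, RHS = 0 → fails here (LHS ≠ RHS)
C. LHS = 0, RHS = 0 → holds here (LHS = RHS)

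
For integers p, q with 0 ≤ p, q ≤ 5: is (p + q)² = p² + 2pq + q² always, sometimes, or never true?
Always true

The identity holds for every pair in the range. For instance at (p, q) = (1, 1): both sides equal 4.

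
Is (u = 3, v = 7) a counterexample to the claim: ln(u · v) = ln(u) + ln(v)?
Substituting u = 3, v = 7:
LHS = ln(3 · 7) = ln(21) ≈ 3.045
RHS = ln(3) + ln(7) ≈ 3.045

The sides agree, so this pair does not disprove the claim.

Answer: No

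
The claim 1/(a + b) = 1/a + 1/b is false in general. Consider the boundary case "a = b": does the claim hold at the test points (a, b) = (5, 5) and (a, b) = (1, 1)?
No, fails at both test points

At (5, 5): LHS = 1/10 ≠ RHS = 2/5
At (1, 1): LHS = 1/2 ≠ RHS = 2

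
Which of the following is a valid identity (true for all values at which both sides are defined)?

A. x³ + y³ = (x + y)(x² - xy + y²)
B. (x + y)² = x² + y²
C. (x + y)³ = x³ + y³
A

A: holds — e.g. at (6, 7), both sides equal 559.
B: fails at (4, 4) — LHS = 64, RHS = 32.
C: fails at (2, 4) — LHS = 216, RHS = 72.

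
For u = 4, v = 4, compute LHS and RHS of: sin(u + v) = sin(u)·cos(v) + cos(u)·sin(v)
LHS = sin(4 + 4) = sin(8) ≈ 0.9894
RHS = sin(4)·cos(4) + cos(4)·sin(4) = 2·sin(4)·cos(4) ≈ 0.9894

LHS = RHS: the two sides agree.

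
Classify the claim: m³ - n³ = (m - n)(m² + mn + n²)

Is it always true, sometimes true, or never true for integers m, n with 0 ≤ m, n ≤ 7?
The identity holds for every pair in the range. For instance at (m, n) = (3, 3): both sides equal 0.

Answer: Always true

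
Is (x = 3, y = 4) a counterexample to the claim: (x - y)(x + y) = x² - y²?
Substituting x = 3, y = 4:
LHS = (3 - 4)(3 + 4) = -7
RHS = 3² - 4² = -7

The sides agree, so this pair does not disprove the claim.

Answer: No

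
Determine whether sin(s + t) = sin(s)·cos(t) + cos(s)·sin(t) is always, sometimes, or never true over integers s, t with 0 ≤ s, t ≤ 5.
The identity holds for every pair in the range. For instance at (s, t) = (1, 1): both sides equal sin(2) ≈ 0.9093.

Answer: Always true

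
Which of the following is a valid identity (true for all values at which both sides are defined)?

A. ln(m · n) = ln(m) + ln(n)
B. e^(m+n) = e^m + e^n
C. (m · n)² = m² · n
A

A: holds — e.g. at (3, 5), both sides equal ln(15) ≈ 2.708.
B: fails at (1, 3) — LHS = e^4 ≈ 54.6, RHS = e + e^3 ≈ 22.8.
C: fails at (1, 4) — LHS = 16, RHS = 4.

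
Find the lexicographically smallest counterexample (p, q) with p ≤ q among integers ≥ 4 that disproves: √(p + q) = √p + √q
Substituting (4, 4) into the claim:
LHS = √(4 + 4) = 2·√(2) ≈ 2.828
RHS = √4 + √4 = 4

Since LHS ≠ RHS, this pair disproves the claim, and no lexicographically smaller pair (p ≤ q, integers ≥ 4) does.

For instance (5, 9) is also a counterexample (LHS = √(14) ≈ 3.742, RHS = √(5) + 3 ≈ 5.236), but it's lexicographically larger.

Answer: (p, q) = (4, 4)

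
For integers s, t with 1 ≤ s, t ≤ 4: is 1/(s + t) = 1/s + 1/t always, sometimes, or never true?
Never true

The claim fails for every pair in the range. For instance at (s, t) = (4, 1): LHS = 1/5, RHS = 5/4.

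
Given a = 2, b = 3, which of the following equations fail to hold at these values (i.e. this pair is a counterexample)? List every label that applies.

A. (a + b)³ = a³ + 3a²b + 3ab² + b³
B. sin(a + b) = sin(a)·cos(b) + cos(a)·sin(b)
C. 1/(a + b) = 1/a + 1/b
C

Evaluating each claim at the given values:
A. LHS = 125, RHS = 125 → holds here (LHS = RHS)
B. LHS = sin(5) ≈ -0.9589, RHS = sin(2)·cos(3) + sin(3)·cos(2) ≈ -0.9589 → holds here (LHS = RHS)
C. LHS = 1/5, RHS = 5/6 → fails here (LHS ≠ RHS)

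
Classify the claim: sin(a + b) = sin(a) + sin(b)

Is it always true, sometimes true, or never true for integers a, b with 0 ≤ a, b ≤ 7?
Sometimes true

It holds at (a, b) = (1, 0) (both sides equal sin(1) ≈ 0.8415), but fails at (a, b) = (4, 2) (LHS = sin(6) ≈ -0.2794, RHS = sin(4) + sin(2) ≈ 0.1525).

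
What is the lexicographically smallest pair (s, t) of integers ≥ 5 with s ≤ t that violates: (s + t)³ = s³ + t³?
Substituting (5, 5) into the claim:
LHS = (5 + 5)³ = 1000
RHS = 5³ + 5³ = 250

Since LHS ≠ RHS, this pair disproves the claim, and no lexicographically smaller pair (s ≤ t, integers ≥ 5) does.

For instance (7, 11) is also a counterexample (LHS = 5832, RHS = 1674), but it's lexicographically larger.

Answer: (s, t) = (5, 5)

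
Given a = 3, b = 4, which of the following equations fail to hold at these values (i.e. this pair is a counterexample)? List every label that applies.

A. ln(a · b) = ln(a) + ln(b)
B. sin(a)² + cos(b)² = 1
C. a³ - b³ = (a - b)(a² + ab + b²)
Evaluating each claim at the given values:
A. LHS = ln(12) ≈ 2.485, RHS = ln(3) + ln(4) ≈ 2.485 → holds here (LHS = RHS)
B. LHS = sin(3)² + cos(4)² ≈ 0.4472, RHS = 1 → fails here (LHS ≠ RHS)
C. LHS = -37, RHS = -37 → holds here (LHS = RHS)

Answer: B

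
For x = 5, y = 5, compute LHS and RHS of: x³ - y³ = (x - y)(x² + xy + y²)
LHS = 5³ - 5³ = 0
RHS = (5 - 5)(5² + 5·5 + 5²) = 0

LHS = RHS: the two sides agree.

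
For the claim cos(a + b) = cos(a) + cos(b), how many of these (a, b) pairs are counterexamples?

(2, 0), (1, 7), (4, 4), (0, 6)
4

Testing each pair:
(2, 0): LHS = cos(2) ≈ -0.4161, RHS = cos(2) + 1 ≈ 0.5839 → counterexample
(1, 7): LHS = cos(8) ≈ -0.1455, RHS = cos(1) + cos(7) ≈ 1.294 → counterexample
(4, 4): LHS = cos(8) ≈ -0.1455, RHS = 2·cos(4) ≈ -1.307 → counterexample
(0, 6): LHS = cos(6) ≈ 0.9602, RHS = cos(6) + 1 ≈ 1.96 → counterexample

That makes 4 counterexamples.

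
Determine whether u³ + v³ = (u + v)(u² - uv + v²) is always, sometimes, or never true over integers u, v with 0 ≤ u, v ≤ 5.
Always true

The identity holds for every pair in the range. For instance at (u, v) = (3, 2): both sides equal 35.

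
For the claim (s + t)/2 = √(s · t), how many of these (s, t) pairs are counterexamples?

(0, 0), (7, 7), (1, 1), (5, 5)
0

Testing each pair:
(0, 0): LHS = 0, RHS = 0 → satisfies claim
(7, 7): LHS = 7, RHS = 7 → satisfies claim
(1, 1): LHS = 1, RHS = 1 → satisfies claim
(5, 5): LHS = 5, RHS = 5 → satisfies claim

That makes 0 counterexamples.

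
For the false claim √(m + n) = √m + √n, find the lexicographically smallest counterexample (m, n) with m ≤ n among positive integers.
(m, n) = (1, 1)

Substituting (1, 1) into the claim:
LHS = √(1 + 1) = √(2) ≈ 1.414
RHS = √1 + √1 = 2

Since LHS ≠ RHS, this pair disproves the claim, and no lexicographically smaller pair (m ≤ n, positive integers) does.

For instance (2, 5) is also a counterexample (LHS = √(7) ≈ 2.646, RHS = √(2) + √(5) ≈ 3.65), but it's lexicographically larger.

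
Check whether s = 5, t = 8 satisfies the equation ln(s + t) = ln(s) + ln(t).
Fails

Substituting s = 5, t = 8:

LHS = ln(5 + 8) = ln(13) ≈ 2.565
RHS = ln(5) + ln(8) ≈ 3.689

LHS ≠ RHS, so the equation does not hold at this point.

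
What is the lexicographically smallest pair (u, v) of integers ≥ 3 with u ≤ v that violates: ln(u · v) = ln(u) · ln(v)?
Substituting (3, 3) into the claim:
LHS = ln(3 · 3) = ln(9) ≈ 2.197
RHS = ln(3) · ln(3) = ln(3)² ≈ 1.207

Since LHS ≠ RHS, this pair disproves the claim, and no lexicographically smaller pair (u ≤ v, integers ≥ 3) does.

For instance (6, 10) is also a counterexample (LHS = ln(60) ≈ 4.094, RHS = ln(6)·ln(10) ≈ 4.126), but it's lexicographically larger.

Answer: (u, v) = (3, 3)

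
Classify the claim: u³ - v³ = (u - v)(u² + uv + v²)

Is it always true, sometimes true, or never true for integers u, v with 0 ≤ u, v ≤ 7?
The identity holds for every pair in the range. For instance at (u, v) = (2, 7): both sides equal -335.

Answer: Always true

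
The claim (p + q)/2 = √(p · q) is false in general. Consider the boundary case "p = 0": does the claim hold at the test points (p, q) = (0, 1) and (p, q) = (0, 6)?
At (0, 1): LHS = 1/2 ≠ RHS = 0
At (0, 6): LHS = 3 ≠ RHS = 0

Answer: No, fails at both test points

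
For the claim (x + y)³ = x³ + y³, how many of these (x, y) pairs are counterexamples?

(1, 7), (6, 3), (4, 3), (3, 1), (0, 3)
4

Testing each pair:
(1, 7): LHS = 512, RHS = 344 → counterexample
(6, 3): LHS = 729, RHS = 243 → counterexample
(4, 3): LHS = 343, RHS = 91 → counterexample
(3, 1): LHS = 64, RHS = 28 → counterexample
(0, 3): LHS = 27, RHS = 27 → satisfies claim

That makes 4 counterexamples.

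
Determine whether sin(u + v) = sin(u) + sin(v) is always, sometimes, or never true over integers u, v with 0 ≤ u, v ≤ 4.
Sometimes true

It holds at (u, v) = (0, 2) (both sides equal sin(2) ≈ 0.9093), but fails at (u, v) = (3, 2) (LHS = sin(5) ≈ -0.9589, RHS = sin(3) + sin(2) ≈ 1.05).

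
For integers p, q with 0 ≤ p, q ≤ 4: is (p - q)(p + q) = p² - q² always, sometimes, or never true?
The identity holds for every pair in the range. For instance at (p, q) = (4, 0): both sides equal 16.

Answer: Always true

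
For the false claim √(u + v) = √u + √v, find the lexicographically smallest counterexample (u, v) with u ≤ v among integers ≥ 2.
Substituting (2, 2) into the claim:
LHS = √(2 + 2) = 2
RHS = √2 + √2 = 2·√(2) ≈ 2.828

Since LHS ≠ RHS, this pair disproves the claim, and no lexicographically smaller pair (u ≤ v, integers ≥ 2) does.

For instance (5, 6) is also a counterexample (LHS = √(11) ≈ 3.317, RHS = √(5) + √(6) ≈ 4.686), but it's lexicographically larger.

Answer: (u, v) = (2, 2)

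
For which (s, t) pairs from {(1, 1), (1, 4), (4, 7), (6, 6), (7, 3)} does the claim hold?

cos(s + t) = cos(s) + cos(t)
Testing each pair:
(1, 1): LHS = cos(2) ≈ -0.4161, RHS = 2·cos(1) ≈ 1.081 → fails
(1, 4): LHS = cos(5) ≈ 0.2837, RHS = cos(4) + cos(1) ≈ -0.1133 → fails
(4, 7): LHS = cos(11) ≈ 0.004426, RHS = cos(4) + cos(7) ≈ 0.1003 → fails
(6, 6): LHS = cos(12) ≈ 0.8439, RHS = 2·cos(6) ≈ 1.92 → fails
(7, 3): LHS = cos(10) ≈ -0.8391, RHS = cos(3) + cos(7) ≈ -0.2361 → fails

No pair satisfies the claim.

Answer: None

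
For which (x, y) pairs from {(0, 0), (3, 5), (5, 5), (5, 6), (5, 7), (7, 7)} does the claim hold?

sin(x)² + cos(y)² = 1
Testing each pair:
(0, 0): LHS = 1, RHS = 1 → holds
(3, 5): LHS = sin(3)² + cos(5)² ≈ 0.1004, RHS = 1 → fails
(5, 5): LHS = cos(5)² + sin(5)² = 1, RHS = 1 → holds
(5, 6): LHS = sin(5)² + cos(6)² ≈ 1.841, RHS = 1 → fails
(5, 7): LHS = cos(7)² + sin(5)² ≈ 1.488, RHS = 1 → fails
(7, 7): LHS = sin(7)² + cos(7)² = 1, RHS = 1 → holds

3 of 6 pairs satisfy the claim.

Answer: (0, 0), (5, 5), (7, 7)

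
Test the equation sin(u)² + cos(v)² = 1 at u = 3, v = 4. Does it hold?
Fails

Substituting u = 3, v = 4:

LHS = sin(3)² + cos(4)² ≈ 0.4472
RHS = 1

LHS ≠ RHS, so the equation does not hold at this point.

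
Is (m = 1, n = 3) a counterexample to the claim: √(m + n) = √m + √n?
Yes

Substituting m = 1, n = 3:
LHS = √(1 + 3) = 2
RHS = √1 + √3 = 1 + √(3) ≈ 2.732

Since LHS ≠ RHS, this pair disproves the claim.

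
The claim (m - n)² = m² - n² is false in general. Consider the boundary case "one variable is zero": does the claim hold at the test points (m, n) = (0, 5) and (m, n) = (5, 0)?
Only at (5, 0)

At (0, 5): LHS = 25 ≠ RHS = -25
At (5, 0): LHS = 25, RHS = 25 → equal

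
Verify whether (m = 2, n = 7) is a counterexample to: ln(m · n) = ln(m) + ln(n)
Substituting m = 2, n = 7:
LHS = ln(2 · 7) = ln(14) ≈ 2.639
RHS = ln(2) + ln(7) ≈ 2.639

The sides agree, so this pair does not disprove the claim.

Answer: No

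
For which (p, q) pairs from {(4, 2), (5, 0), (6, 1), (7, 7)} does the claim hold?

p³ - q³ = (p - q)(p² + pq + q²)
Testing each pair:
(4, 2): LHS = 56, RHS = 56 → holds
(5, 0): LHS = 125, RHS = 125 → holds
(6, 1): LHS = 215, RHS = 215 → holds
(7, 7): LHS = 0, RHS = 0 → holds

Every pair satisfies the claim.

Answer: All pairs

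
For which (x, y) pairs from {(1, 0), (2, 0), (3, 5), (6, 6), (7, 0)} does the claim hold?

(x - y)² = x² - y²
(1, 0), (2, 0), (6, 6), (7, 0)

Testing each pair:
(1, 0): LHS = 1, RHS = 1 → holds
(2, 0): LHS = 4, RHS = 4 → holds
(3, 5): LHS = 4, RHS = -16 → fails
(6, 6): LHS = 0, RHS = 0 → holds
(7, 0): LHS = 49, RHS = 49 → holds

4 of 5 pairs satisfy the claim.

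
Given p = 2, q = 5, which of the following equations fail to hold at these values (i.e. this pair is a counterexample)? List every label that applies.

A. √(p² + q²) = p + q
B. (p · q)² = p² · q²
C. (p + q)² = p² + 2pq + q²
A

Evaluating each claim at the given values:
A. LHS = √(29) ≈ 5.385, RHS = 7 → fails here (LHS ≠ RHS)
B. LHS = 100, RHS = 100 → holds here (LHS = RHS)
C. LHS = 49, RHS = 49 → holds here (LHS = RHS)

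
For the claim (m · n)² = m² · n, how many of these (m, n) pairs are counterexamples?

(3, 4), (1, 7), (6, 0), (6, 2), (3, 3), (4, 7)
5

Testing each pair:
(3, 4): LHS = 144, RHS = 36 → counterexample
(1, 7): LHS = 49, RHS = 7 → counterexample
(6, 0): LHS = 0, RHS = 0 → satisfies claim
(6, 2): LHS = 144, RHS = 72 → counterexample
(3, 3): LHS = 81, RHS = 27 → counterexample
(4, 7): LHS = 784, RHS = 112 → counterexample

That makes 5 counterexamples.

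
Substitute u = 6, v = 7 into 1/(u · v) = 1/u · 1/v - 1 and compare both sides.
LHS = 1/(6 · 7) = 1/42
RHS = 1/6 · 1/7 - 1 = -41/42

LHS ≠ RHS, so the equation does not hold here.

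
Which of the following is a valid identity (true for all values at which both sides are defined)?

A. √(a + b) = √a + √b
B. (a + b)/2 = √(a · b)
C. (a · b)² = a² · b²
C

A: fails at (1, 2) — LHS = √(3) ≈ 1.732, RHS = 1 + √(2) ≈ 2.414.
B: fails at (1, 5) — LHS = 3, RHS = √(5) ≈ 2.236.
C: holds — e.g. at (0, 1), both sides equal 0.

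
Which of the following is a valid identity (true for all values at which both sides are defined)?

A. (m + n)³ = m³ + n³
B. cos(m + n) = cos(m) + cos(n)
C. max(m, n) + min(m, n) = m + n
C

A: fails at (2, 3) — LHS = 125, RHS = 35.
B: fails at (5, 5) — LHS = cos(10) ≈ -0.8391, RHS = 2·cos(5) ≈ 0.5673.
C: holds — e.g. at (1, 2), both sides equal 3.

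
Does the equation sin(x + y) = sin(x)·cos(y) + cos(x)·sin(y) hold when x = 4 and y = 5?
Substituting x = 4, y = 5:

LHS = sin(4 + 5) = sin(9) ≈ 0.4121
RHS = sin(4)·cos(5) + cos(4)·sin(5) = sin(4)·cos(5) + sin(5)·cos(4) ≈ 0.4121

LHS = RHS, so the equation holds at this point.

Answer: Holds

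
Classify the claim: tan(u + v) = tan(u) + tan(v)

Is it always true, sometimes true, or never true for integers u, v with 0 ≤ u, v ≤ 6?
It holds at (u, v) = (0, 1) (both sides equal tan(1) ≈ 1.557), but fails at (u, v) = (2, 4) (LHS = tan(6) ≈ -0.291, RHS = tan(2) + tan(4) ≈ -1.027).

Answer: Sometimes true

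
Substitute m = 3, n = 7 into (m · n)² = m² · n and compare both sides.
LHS = (3 · 7)² = 441
RHS = 3² · 7 = 63

LHS ≠ RHS, so the equation does not hold here.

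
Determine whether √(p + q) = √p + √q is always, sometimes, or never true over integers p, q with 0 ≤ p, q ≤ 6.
Sometimes true

It holds at (p, q) = (5, 0) (both sides equal √(5) ≈ 2.236), but fails at (p, q) = (4, 4) (LHS = 2·√(2) ≈ 2.828, RHS = 4).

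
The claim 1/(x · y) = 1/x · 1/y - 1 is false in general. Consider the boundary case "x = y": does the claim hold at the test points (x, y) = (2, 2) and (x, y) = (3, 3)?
At (2, 2): LHS = 1/4 ≠ RHS = -3/4
At (3, 3): LHS = 1/9 ≠ RHS = -8/9

Answer: No, fails at both test points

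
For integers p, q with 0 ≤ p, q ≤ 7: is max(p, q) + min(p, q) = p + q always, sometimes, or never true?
The identity holds for every pair in the range. For instance at (p, q) = (3, 1): both sides equal 4.

Answer: Always true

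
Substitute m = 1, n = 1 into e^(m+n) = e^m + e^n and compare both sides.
LHS = e^(1+1) = e^2 ≈ 7.389
RHS = e^1 + e^1 = 2·e ≈ 5.437

LHS ≠ RHS (they differ by about 1.952), so the equation does not hold here.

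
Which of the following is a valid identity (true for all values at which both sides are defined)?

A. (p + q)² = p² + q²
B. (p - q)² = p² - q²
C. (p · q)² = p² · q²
A: fails at (4, 6) — LHS = 100, RHS = 52.
B: fails at (0, 1) — LHS = 1, RHS = -1.
C: holds — e.g. at (2, 2), both sides equal 16.

Answer: C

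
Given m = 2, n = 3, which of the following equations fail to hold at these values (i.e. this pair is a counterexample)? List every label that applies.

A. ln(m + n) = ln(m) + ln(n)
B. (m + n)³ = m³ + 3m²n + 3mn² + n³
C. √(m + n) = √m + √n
A, C

Evaluating each claim at the given values:
A. LHS = ln(5) ≈ 1.609, RHS = ln(2) + ln(3) ≈ 1.792 → fails here (LHS ≠ RHS)
B. LHS = 125, RHS = 125 → holds here (LHS = RHS)
C. LHS = √(5) ≈ 2.236, RHS = √(2) + √(3) ≈ 3.146 → fails here (LHS ≠ RHS)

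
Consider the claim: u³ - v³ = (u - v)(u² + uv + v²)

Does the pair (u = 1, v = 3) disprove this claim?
No

Substituting u = 1, v = 3:
LHS = 1³ - 3³ = -26
RHS = (1 - 3)(1² + 1·3 + 3²) = -26

The sides agree, so this pair does not disprove the claim.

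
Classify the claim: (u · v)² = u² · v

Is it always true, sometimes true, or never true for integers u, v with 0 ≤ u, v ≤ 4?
It holds at (u, v) = (0, 3) (both sides equal 0), but fails at (u, v) = (1, 3) (LHS = 9, RHS = 3).

Answer: Sometimes true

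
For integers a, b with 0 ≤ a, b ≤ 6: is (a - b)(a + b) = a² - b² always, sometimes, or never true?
Always true

The identity holds for every pair in the range. For instance at (a, b) = (2, 4): both sides equal -12.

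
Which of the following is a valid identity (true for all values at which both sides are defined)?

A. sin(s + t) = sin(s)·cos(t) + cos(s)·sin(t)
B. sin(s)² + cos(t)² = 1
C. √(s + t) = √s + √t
A: holds — e.g. at (3, 7), both sides equal sin(10) ≈ -0.544.
B: fails at (5, 8) — LHS = cos(8)² + sin(5)² ≈ 0.9407, RHS = 1.
C: fails at (1, 4) — LHS = √(5) ≈ 2.236, RHS = 3.

Answer: A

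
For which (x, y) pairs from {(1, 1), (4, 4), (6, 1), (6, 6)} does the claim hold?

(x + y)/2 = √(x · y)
(1, 1), (4, 4), (6, 6)

Testing each pair:
(1, 1): LHS = 1, RHS = 1 → holds
(4, 4): LHS = 4, RHS = 4 → holds
(6, 1): LHS = 7/2, RHS = √(6) ≈ 2.449 → fails
(6, 6): LHS = 6, RHS = 6 → holds

3 of 4 pairs satisfy the claim.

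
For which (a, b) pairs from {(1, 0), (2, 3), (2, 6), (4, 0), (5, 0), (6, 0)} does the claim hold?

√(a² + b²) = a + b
(1, 0), (4, 0), (5, 0), (6, 0)

Testing each pair:
(1, 0): LHS = 1, RHS = 1 → holds
(2, 3): LHS = √(13) ≈ 3.606, RHS = 5 → fails
(2, 6): LHS = 2·√(10) ≈ 6.325, RHS = 8 → fails
(4, 0): LHS = 4, RHS = 4 → holds
(5, 0): LHS = 5, RHS = 5 → holds
(6, 0): LHS = 6, RHS = 6 → holds

4 of 6 pairs satisfy the claim.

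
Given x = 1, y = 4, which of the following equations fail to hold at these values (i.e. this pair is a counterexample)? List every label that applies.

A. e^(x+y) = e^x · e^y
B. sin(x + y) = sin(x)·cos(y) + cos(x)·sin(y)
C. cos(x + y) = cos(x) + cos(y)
C

Evaluating each claim at the given values:
A. LHS = e^5 ≈ 148.4, RHS = e^5 ≈ 148.4 → holds here (LHS = RHS)
B. LHS = sin(5) ≈ -0.9589, RHS = sin(1)·cos(4) + sin(4)·cos(1) ≈ -0.9589 → holds here (LHS = RHS)
C. LHS = cos(5) ≈ 0.2837, RHS = cos(4) + cos(1) ≈ -0.1133 → fails here (LHS ≠ RHS)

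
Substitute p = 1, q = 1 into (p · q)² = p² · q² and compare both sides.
LHS = (1 · 1)² = 1
RHS = 1² · 1² = 1

LHS = RHS: the two sides agree.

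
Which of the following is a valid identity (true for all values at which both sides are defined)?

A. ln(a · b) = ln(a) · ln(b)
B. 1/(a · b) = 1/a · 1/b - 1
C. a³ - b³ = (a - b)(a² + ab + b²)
C

A: fails at (1, 4) — LHS = ln(4) ≈ 1.386, RHS = 0.
B: fails at (5, 8) — LHS = 1/40, RHS = -39/40.
C: holds — e.g. at (1, 4), both sides equal -63.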